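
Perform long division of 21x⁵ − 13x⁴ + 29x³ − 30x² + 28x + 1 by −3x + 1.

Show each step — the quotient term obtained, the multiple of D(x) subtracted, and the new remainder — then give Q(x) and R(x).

Q(x) = −7x⁴ + 2x³ − 9x² + 7x − 7; R(x) = 8

Step 1: lead(21x⁵ − 13x⁴ + 29x³ − 30x² + 28x + 1) ÷ lead(D) = 21x⁵ ÷ −3x = −7x⁴. Subtract (−7x⁴)·D = 21x⁵ − 7x⁴. Remainder: −6x⁴ + 29x³ − 30x² + 28x + 1.
Step 2: lead(−6x⁴ + 29x³ − 30x² + 28x + 1) ÷ lead(D) = −6x⁴ ÷ −3x = 2x³. Subtract (2x³)·D = −6x⁴ + 2x³. Remainder: 27x³ − 30x² + 28x + 1.
Step 3: lead(27x³ − 30x² + 28x + 1) ÷ lead(D) = 27x³ ÷ −3x = −9x². Subtract (−9x²)·D = 27x³ − 9x². Remainder: −21x² + 28x + 1.
Step 4: lead(−21x² + 28x + 1) ÷ lead(D) = −21x² ÷ −3x = 7x. Subtract (7x)·D = −21x² + 7x. Remainder: 21x + 1.
Step 5: lead(21x + 1) ÷ lead(D) = 21x ÷ −3x = −7. Subtract (−7)·D = 21x − 7. Remainder: 8.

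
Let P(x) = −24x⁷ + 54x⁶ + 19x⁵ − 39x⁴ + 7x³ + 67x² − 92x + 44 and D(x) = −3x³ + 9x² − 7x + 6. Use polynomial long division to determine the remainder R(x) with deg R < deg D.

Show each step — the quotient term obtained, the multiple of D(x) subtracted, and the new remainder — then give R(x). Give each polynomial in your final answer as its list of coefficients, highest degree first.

Step 1: lead(−24x⁷ + 54x⁶ + 19x⁵ − 39x⁴ + 7x³ + 67x² − 92x + 44) ÷ lead(D) = −24x⁷ ÷ −3x³ = 8x⁴. Subtract (8x⁴)·D = −24x⁷ + 72x⁶ − 56x⁵ + 48x⁴. Remainder: −18x⁶ + 75x⁵ − 87x⁴ + 7x³ + 67x² − 92x + 44.
Step 2: lead(−18x⁶ + 75x⁵ − 87x⁴ + 7x³ + 67x² − 92x + 44) ÷ lead(D) = −18x⁶ ÷ −3x³ = 6x³. Subtract (6x³)·D = −18x⁶ + 54x⁵ − 42x⁴ + 36x³. Remainder: 21x⁵ − 45x⁴ − 29x³ + 67x² − 92x + 44.
Step 3: lead(21x⁵ − 45x⁴ − 29x³ + 67x² − 92x + 44) ÷ lead(D) = 21x⁵ ÷ −3x³ = −7x². Subtract (−7x²)·D = 21x⁵ − 63x⁴ + 49x³ − 42x². Remainder: 18x⁴ − 78x³ + 109x² − 92x + 44.
Step 4: lead(18x⁴ − 78x³ + 109x² − 92x + 44) ÷ lead(D) = 18x⁴ ÷ −3x³ = −6x. Subtract (−6x)·D = 18x⁴ − 54x³ + 42x² − 36x. Remainder: −24x³ + 67x² − 56x + 44.
Step 5: lead(−24x³ + 67x² − 56x + 44) ÷ lead(D) = −24x³ ÷ −3x³ = 8. Subtract (8)·D = −24x³ + 72x² − 56x + 48. Remainder: −5x² − 4.

R = [-5, 0, -4]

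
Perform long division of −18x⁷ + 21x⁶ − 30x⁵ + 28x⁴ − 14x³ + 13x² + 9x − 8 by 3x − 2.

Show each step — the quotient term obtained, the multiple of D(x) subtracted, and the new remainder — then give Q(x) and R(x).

Step 1: lead(−18x⁷ + 21x⁶ − 30x⁵ + 28x⁴ − 14x³ + 13x² + 9x − 8) ÷ lead(D) = −18x⁷ ÷ 3x = −6x⁶. Subtract (−6x⁶)·D = −18x⁷ + 12x⁶. Remainder: 9x⁶ − 30x⁵ + 28x⁴ − 14x³ + 13x² + 9x − 8.
Step 2: lead(9x⁶ − 30x⁵ + 28x⁴ − 14x³ + 13x² + 9x − 8) ÷ lead(D) = 9x⁶ ÷ 3x = 3x⁵. Subtract (3x⁵)·D = 9x⁶ − 6x⁵. Remainder: −24x⁵ + 28x⁴ − 14x³ + 13x² + 9x − 8.
Step 3: lead(−24x⁵ + 28x⁴ − 14x³ + 13x² + 9x − 8) ÷ lead(D) = −24x⁵ ÷ 3x = −8x⁴. Subtract (−8x⁴)·D = −24x⁵ + 16x⁴. Remainder: 12x⁴ − 14x³ + 13x² + 9x − 8.
Step 4: lead(12x⁴ − 14x³ + 13x² + 9x − 8) ÷ lead(D) = 12x⁴ ÷ 3x = 4x³. Subtract (4x³)·D = 12x⁴ − 8x³. Remainder: −6x³ + 13x² + 9x − 8.
Step 5: lead(−6x³ + 13x² + 9x − 8) ÷ lead(D) = −6x³ ÷ 3x = −2x². Subtract (−2x²)·D = −6x³ + 4x². Remainder: 9x² + 9x − 8.
Step 6: lead(9x² + 9x − 8) ÷ lead(D) = 9x² ÷ 3x = 3x. Subtract (3x)·D = 9x² − 6x. Remainder: 15x − 8.
Step 7: lead(15x − 8) ÷ lead(D) = 15x ÷ 3x = 5. Subtract (5)·D = 15x − 10. Remainder: 2.

Q(x) = −6x⁶ + 3x⁵ − 8x⁴ + 4x³ − 2x² + 3x + 5; R(x) = 2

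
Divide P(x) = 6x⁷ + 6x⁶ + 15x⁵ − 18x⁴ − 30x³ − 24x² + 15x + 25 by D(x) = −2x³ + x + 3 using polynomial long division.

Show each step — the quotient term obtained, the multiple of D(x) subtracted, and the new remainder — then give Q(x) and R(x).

Q(x) = −3x⁴ − 3x³ − 9x² + 3x + 6; R(x) = 7

Step 1: lead(6x⁷ + 6x⁶ + 15x⁵ − 18x⁴ − 30x³ − 24x² + 15x + 25) ÷ lead(D) = 6x⁷ ÷ −2x³ = −3x⁴. Subtract (−3x⁴)·D = 6x⁷ − 3x⁵ − 9x⁴. Remainder: 6x⁶ + 18x⁵ − 9x⁴ − 30x³ − 24x² + 15x + 25.
Step 2: lead(6x⁶ + 18x⁵ − 9x⁴ − 30x³ − 24x² + 15x + 25) ÷ lead(D) = 6x⁶ ÷ −2x³ = −3x³. Subtract (−3x³)·D = 6x⁶ − 3x⁴ − 9x³. Remainder: 18x⁵ − 6x⁴ − 21x³ − 24x² + 15x + 25.
Step 3: lead(18x⁵ − 6x⁴ − 21x³ − 24x² + 15x + 25) ÷ lead(D) = 18x⁵ ÷ −2x³ = −9x². Subtract (−9x²)·D = 18x⁵ − 9x³ − 27x². Remainder: −6x⁴ − 12x³ + 3x² + 15x + 25.
Step 4: lead(−6x⁴ − 12x³ + 3x² + 15x + 25) ÷ lead(D) = −6x⁴ ÷ −2x³ = 3x. Subtract (3x)·D = −6x⁴ + 3x² + 9x. Remainder: −12x³ + 6x + 25.
Step 5: lead(−12x³ + 6x + 25) ÷ lead(D) = −12x³ ÷ −2x³ = 6. Subtract (6)·D = −12x³ + 6x + 18. Remainder: 7.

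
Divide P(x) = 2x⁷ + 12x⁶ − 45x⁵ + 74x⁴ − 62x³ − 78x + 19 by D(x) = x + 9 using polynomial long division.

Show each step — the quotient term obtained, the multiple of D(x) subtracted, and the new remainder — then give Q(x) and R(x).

Q(x) = 2x⁶ − 6x⁵ + 9x⁴ − 7x³ + x² − 9x + 3; R(x) = −8

Step 1: lead(2x⁷ + 12x⁶ − 45x⁵ + 74x⁴ − 62x³ − 78x + 19) ÷ lead(D) = 2x⁷ ÷ x = 2x⁶. Subtract (2x⁶)·D = 2x⁷ + 18x⁶. Remainder: −6x⁶ − 45x⁵ + 74x⁴ − 62x³ − 78x + 19.
Step 2: lead(−6x⁶ − 45x⁵ + 74x⁴ − 62x³ − 78x + 19) ÷ lead(D) = −6x⁶ ÷ x = −6x⁵. Subtract (−6x⁵)·D = −6x⁶ − 54x⁵. Remainder: 9x⁵ + 74x⁴ − 62x³ − 78x + 19.
Step 3: lead(9x⁵ + 74x⁴ − 62x³ − 78x + 19) ÷ lead(D) = 9x⁵ ÷ x = 9x⁴. Subtract (9x⁴)·D = 9x⁵ + 81x⁴. Remainder: −7x⁴ − 62x³ − 78x + 19.
Step 4: lead(−7x⁴ − 62x³ − 78x + 19) ÷ lead(D) = −7x⁴ ÷ x = −7x³. Subtract (−7x³)·D = −7x⁴ − 63x³. Remainder: x³ − 78x + 19.
Step 5: lead(x³ − 78x + 19) ÷ lead(D) = x³ ÷ x = x². Subtract (x²)·D = x³ + 9x². Remainder: −9x² − 78x + 19.
Step 6: lead(−9x² − 78x + 19) ÷ lead(D) = −9x² ÷ x = −9x. Subtract (−9x)·D = −9x² − 81x. Remainder: 3x + 19.
Step 7: lead(3x + 19) ÷ lead(D) = 3x ÷ x = 3. Subtract (3)·D = 3x + 27. Remainder: −8.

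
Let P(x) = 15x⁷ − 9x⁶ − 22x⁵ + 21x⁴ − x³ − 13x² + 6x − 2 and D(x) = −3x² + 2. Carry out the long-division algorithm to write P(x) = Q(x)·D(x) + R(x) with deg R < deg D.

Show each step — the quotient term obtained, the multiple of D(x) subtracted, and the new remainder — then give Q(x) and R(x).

Q(x) = −5x⁵ + 3x⁴ + 4x³ − 5x² + 3x + 1; R(x) = −4

Step 1: lead(15x⁷ − 9x⁶ − 22x⁵ + 21x⁴ − x³ − 13x² + 6x − 2) ÷ lead(D) = 15x⁷ ÷ −3x² = −5x⁵. Subtract (−5x⁵)·D = 15x⁷ − 10x⁵. Remainder: −9x⁶ − 12x⁵ + 21x⁴ − x³ − 13x² + 6x − 2.
Step 2: lead(−9x⁶ − 12x⁵ + 21x⁴ − x³ − 13x² + 6x − 2) ÷ lead(D) = −9x⁶ ÷ −3x² = 3x⁴. Subtract (3x⁴)·D = −9x⁶ + 6x⁴. Remainder: −12x⁵ + 15x⁴ − x³ − 13x² + 6x − 2.
Step 3: lead(−12x⁵ + 15x⁴ − x³ − 13x² + 6x − 2) ÷ lead(D) = −12x⁵ ÷ −3x² = 4x³. Subtract (4x³)·D = −12x⁵ + 8x³. Remainder: 15x⁴ − 9x³ − 13x² + 6x − 2.
Step 4: lead(15x⁴ − 9x³ − 13x² + 6x − 2) ÷ lead(D) = 15x⁴ ÷ −3x² = −5x². Subtract (−5x²)·D = 15x⁴ − 10x². Remainder: −9x³ − 3x² + 6x − 2.
Step 5: lead(−9x³ − 3x² + 6x − 2) ÷ lead(D) = −9x³ ÷ −3x² = 3x. Subtract (3x)·D = −9x³ + 6x. Remainder: −3x² − 2.
Step 6: lead(−3x² − 2) ÷ lead(D) = −3x² ÷ −3x² = 1. Subtract (1)·D = −3x² + 2. Remainder: −4.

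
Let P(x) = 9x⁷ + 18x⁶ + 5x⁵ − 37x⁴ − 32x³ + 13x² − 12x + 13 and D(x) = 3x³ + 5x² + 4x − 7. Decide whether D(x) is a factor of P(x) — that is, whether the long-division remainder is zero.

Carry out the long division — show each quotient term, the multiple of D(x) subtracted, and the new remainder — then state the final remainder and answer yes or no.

Step 1: lead(9x⁷ + 18x⁶ + 5x⁵ − 37x⁴ − 32x³ + 13x² − 12x + 13) ÷ lead(D) = 9x⁷ ÷ 3x³ = 3x⁴. Subtract (3x⁴)·D = 9x⁷ + 15x⁶ + 12x⁵ − 21x⁴. Remainder: 3x⁶ − 7x⁵ − 16x⁴ − 32x³ + 13x² − 12x + 13.
Step 2: lead(3x⁶ − 7x⁵ − 16x⁴ − 32x³ + 13x² − 12x + 13) ÷ lead(D) = 3x⁶ ÷ 3x³ = x³. Subtract (x³)·D = 3x⁶ + 5x⁵ + 4x⁴ − 7x³. Remainder: −12x⁵ − 20x⁴ − 25x³ + 13x² − 12x + 13.
Step 3: lead(−12x⁵ − 20x⁴ − 25x³ + 13x² − 12x + 13) ÷ lead(D) = −12x⁵ ÷ 3x³ = −4x². Subtract (−4x²)·D = −12x⁵ − 20x⁴ − 16x³ + 28x². Remainder: −9x³ − 15x² − 12x + 13.
Step 4: lead(−9x³ − 15x² − 12x + 13) ÷ lead(D) = −9x³ ÷ 3x³ = −3. Subtract (−3)·D = −9x³ − 15x² − 12x + 21. Remainder: −8.

R(x) = −8, so D(x) is not a factor of P(x). no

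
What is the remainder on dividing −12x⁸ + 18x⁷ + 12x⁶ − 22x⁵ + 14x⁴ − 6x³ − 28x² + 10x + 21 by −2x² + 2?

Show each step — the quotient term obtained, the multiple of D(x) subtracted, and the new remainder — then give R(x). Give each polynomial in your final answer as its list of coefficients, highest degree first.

R = [7]

Step 1: lead(−12x⁸ + 18x⁷ + 12x⁶ − 22x⁵ + 14x⁴ − 6x³ − 28x² + 10x + 21) ÷ lead(D) = −12x⁸ ÷ −2x² = 6x⁶. Subtract (6x⁶)·D = −12x⁸ + 12x⁶. Remainder: 18x⁷ − 22x⁵ + 14x⁴ − 6x³ − 28x² + 10x + 21.
Step 2: lead(18x⁷ − 22x⁵ + 14x⁴ − 6x³ − 28x² + 10x + 21) ÷ lead(D) = 18x⁷ ÷ −2x² = −9x⁵. Subtract (−9x⁵)·D = 18x⁷ − 18x⁵. Remainder: −4x⁵ + 14x⁴ − 6x³ − 28x² + 10x + 21.
Step 3: lead(−4x⁵ + 14x⁴ − 6x³ − 28x² + 10x + 21) ÷ lead(D) = −4x⁵ ÷ −2x² = 2x³. Subtract (2x³)·D = −4x⁵ + 4x³. Remainder: 14x⁴ − 10x³ − 28x² + 10x + 21.
Step 4: lead(14x⁴ − 10x³ − 28x² + 10x + 21) ÷ lead(D) = 14x⁴ ÷ −2x² = −7x². Subtract (−7x²)·D = 14x⁴ − 14x². Remainder: −10x³ − 14x² + 10x + 21.
Step 5: lead(−10x³ − 14x² + 10x + 21) ÷ lead(D) = −10x³ ÷ −2x² = 5x. Subtract (5x)·D = −10x³ + 10x. Remainder: −14x² + 21.
Step 6: lead(−14x² + 21) ÷ lead(D) = −14x² ÷ −2x² = 7. Subtract (7)·D = −14x² + 14. Remainder: 7.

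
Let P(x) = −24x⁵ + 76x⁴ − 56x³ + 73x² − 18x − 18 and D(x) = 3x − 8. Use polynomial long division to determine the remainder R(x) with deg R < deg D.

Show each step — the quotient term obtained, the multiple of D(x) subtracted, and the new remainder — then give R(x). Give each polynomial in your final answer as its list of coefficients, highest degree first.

Step 1: lead(−24x⁵ + 76x⁴ − 56x³ + 73x² − 18x − 18) ÷ lead(D) = −24x⁵ ÷ 3x = −8x⁴. Subtract (−8x⁴)·D = −24x⁵ + 64x⁴. Remainder: 12x⁴ − 56x³ + 73x² − 18x − 18.
Step 2: lead(12x⁴ − 56x³ + 73x² − 18x − 18) ÷ lead(D) = 12x⁴ ÷ 3x = 4x³. Subtract (4x³)·D = 12x⁴ − 32x³. Remainder: −24x³ + 73x² − 18x − 18.
Step 3: lead(−24x³ + 73x² − 18x − 18) ÷ lead(D) = −24x³ ÷ 3x = −8x². Subtract (−8x²)·D = −24x³ + 64x². Remainder: 9x² − 18x − 18.
Step 4: lead(9x² − 18x − 18) ÷ lead(D) = 9x² ÷ 3x = 3x. Subtract (3x)·D = 9x² − 24x. Remainder: 6x − 18.
Step 5: lead(6x − 18) ÷ lead(D) = 6x ÷ 3x = 2. Subtract (2)·D = 6x − 16. Remainder: −2.

R = [-2]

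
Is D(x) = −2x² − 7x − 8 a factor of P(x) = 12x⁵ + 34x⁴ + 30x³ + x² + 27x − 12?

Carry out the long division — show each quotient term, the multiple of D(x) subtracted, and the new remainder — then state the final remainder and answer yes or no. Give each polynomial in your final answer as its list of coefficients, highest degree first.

R = [-6, -4], so D(x) is not a factor of P(x). no

Step 1: lead(12x⁵ + 34x⁴ + 30x³ + x² + 27x − 12) ÷ lead(D) = 12x⁵ ÷ −2x² = −6x³. Subtract (−6x³)·D = 12x⁵ + 42x⁴ + 48x³. Remainder: −8x⁴ − 18x³ + x² + 27x − 12.
Step 2: lead(−8x⁴ − 18x³ + x² + 27x − 12) ÷ lead(D) = −8x⁴ ÷ −2x² = 4x². Subtract (4x²)·D = −8x⁴ − 28x³ − 32x². Remainder: 10x³ + 33x² + 27x − 12.
Step 3: lead(10x³ + 33x² + 27x − 12) ÷ lead(D) = 10x³ ÷ −2x² = −5x. Subtract (−5x)·D = 10x³ + 35x² + 40x. Remainder: −2x² − 13x − 12.
Step 4: lead(−2x² − 13x − 12) ÷ lead(D) = −2x² ÷ −2x² = 1. Subtract (1)·D = −2x² − 7x − 8. Remainder: −6x − 4.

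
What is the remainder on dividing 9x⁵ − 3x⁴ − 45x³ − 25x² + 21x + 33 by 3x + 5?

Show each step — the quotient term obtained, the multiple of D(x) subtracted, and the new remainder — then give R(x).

Step 1: lead(9x⁵ − 3x⁴ − 45x³ − 25x² + 21x + 33) ÷ lead(D) = 9x⁵ ÷ 3x = 3x⁴. Subtract (3x⁴)·D = 9x⁵ + 15x⁴. Remainder: −18x⁴ − 45x³ − 25x² + 21x + 33.
Step 2: lead(−18x⁴ − 45x³ − 25x² + 21x + 33) ÷ lead(D) = −18x⁴ ÷ 3x = −6x³. Subtract (−6x³)·D = −18x⁴ − 30x³. Remainder: −15x³ − 25x² + 21x + 33.
Step 3: lead(−15x³ − 25x² + 21x + 33) ÷ lead(D) = −15x³ ÷ 3x = −5x². Subtract (−5x²)·D = −15x³ − 25x². Remainder: 21x + 33.
Step 4: lead(21x + 33) ÷ lead(D) = 21x ÷ 3x = 7. Subtract (7)·D = 21x + 35. Remainder: −2.

R(x) = −2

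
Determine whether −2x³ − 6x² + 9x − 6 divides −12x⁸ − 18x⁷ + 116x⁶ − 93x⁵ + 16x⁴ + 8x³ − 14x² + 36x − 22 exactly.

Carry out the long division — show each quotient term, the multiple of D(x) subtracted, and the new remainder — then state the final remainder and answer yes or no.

R(x) = 7x² − 3x + 8, so D(x) is not a factor of P(x). no

Step 1: lead(−12x⁸ − 18x⁷ + 116x⁶ − 93x⁵ + 16x⁴ + 8x³ − 14x² + 36x − 22) ÷ lead(D) = −12x⁸ ÷ −2x³ = 6x⁵. Subtract (6x⁵)·D = −12x⁸ − 36x⁷ + 54x⁶ − 36x⁵. Remainder: 18x⁷ + 62x⁶ − 57x⁵ + 16x⁴ + 8x³ − 14x² + 36x − 22.
Step 2: lead(18x⁷ + 62x⁶ − 57x⁵ + 16x⁴ + 8x³ − 14x² + 36x − 22) ÷ lead(D) = 18x⁷ ÷ −2x³ = −9x⁴. Subtract (−9x⁴)·D = 18x⁷ + 54x⁶ − 81x⁵ + 54x⁴. Remainder: 8x⁶ + 24x⁵ − 38x⁴ + 8x³ − 14x² + 36x − 22.
Step 3: lead(8x⁶ + 24x⁵ − 38x⁴ + 8x³ − 14x² + 36x − 22) ÷ lead(D) = 8x⁶ ÷ −2x³ = −4x³. Subtract (−4x³)·D = 8x⁶ + 24x⁵ − 36x⁴ + 24x³. Remainder: −2x⁴ − 16x³ − 14x² + 36x − 22.
Step 4: lead(−2x⁴ − 16x³ − 14x² + 36x − 22) ÷ lead(D) = −2x⁴ ÷ −2x³ = x. Subtract (x)·D = −2x⁴ − 6x³ + 9x² − 6x. Remainder: −10x³ − 23x² + 42x − 22.
Step 5: lead(−10x³ − 23x² + 42x − 22) ÷ lead(D) = −10x³ ÷ −2x³ = 5. Subtract (5)·D = −10x³ − 30x² + 45x − 30. Remainder: 7x² − 3x + 8.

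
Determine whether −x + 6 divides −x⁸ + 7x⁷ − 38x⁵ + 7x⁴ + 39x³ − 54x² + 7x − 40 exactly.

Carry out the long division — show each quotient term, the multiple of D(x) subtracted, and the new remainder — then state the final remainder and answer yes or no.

Step 1: lead(−x⁸ + 7x⁷ − 38x⁵ + 7x⁴ + 39x³ − 54x² + 7x − 40) ÷ lead(D) = −x⁸ ÷ −x = x⁷. Subtract (x⁷)·D = −x⁸ + 6x⁷. Remainder: x⁷ − 38x⁵ + 7x⁴ + 39x³ − 54x² + 7x − 40.
Step 2: lead(x⁷ − 38x⁵ + 7x⁴ + 39x³ − 54x² + 7x − 40) ÷ lead(D) = x⁷ ÷ −x = −x⁶. Subtract (−x⁶)·D = x⁷ − 6x⁶. Remainder: 6x⁶ − 38x⁵ + 7x⁴ + 39x³ − 54x² + 7x − 40.
Step 3: lead(6x⁶ − 38x⁵ + 7x⁴ + 39x³ − 54x² + 7x − 40) ÷ lead(D) = 6x⁶ ÷ −x = −6x⁵. Subtract (−6x⁵)·D = 6x⁶ − 36x⁵. Remainder: −2x⁵ + 7x⁴ + 39x³ − 54x² + 7x − 40.
Step 4: lead(−2x⁵ + 7x⁴ + 39x³ − 54x² + 7x − 40) ÷ lead(D) = −2x⁵ ÷ −x = 2x⁴. Subtract (2x⁴)·D = −2x⁵ + 12x⁴. Remainder: −5x⁴ + 39x³ − 54x² + 7x − 40.
Step 5: lead(−5x⁴ + 39x³ − 54x² + 7x − 40) ÷ lead(D) = −5x⁴ ÷ −x = 5x³. Subtract (5x³)·D = −5x⁴ + 30x³. Remainder: 9x³ − 54x² + 7x − 40.
Step 6: lead(9x³ − 54x² + 7x − 40) ÷ lead(D) = 9x³ ÷ −x = −9x². Subtract (−9x²)·D = 9x³ − 54x². Remainder: 7x − 40.
Step 7: lead(7x − 40) ÷ lead(D) = 7x ÷ −x = −7. Subtract (−7)·D = 7x − 42. Remainder: 2.

R(x) = 2, so D(x) is not a factor of P(x). no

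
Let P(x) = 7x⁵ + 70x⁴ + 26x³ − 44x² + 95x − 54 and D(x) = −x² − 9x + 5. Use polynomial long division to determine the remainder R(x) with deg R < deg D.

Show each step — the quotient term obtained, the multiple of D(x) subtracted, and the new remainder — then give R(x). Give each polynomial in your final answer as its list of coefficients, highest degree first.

Step 1: lead(7x⁵ + 70x⁴ + 26x³ − 44x² + 95x − 54) ÷ lead(D) = 7x⁵ ÷ −x² = −7x³. Subtract (−7x³)·D = 7x⁵ + 63x⁴ − 35x³. Remainder: 7x⁴ + 61x³ − 44x² + 95x − 54.
Step 2: lead(7x⁴ + 61x³ − 44x² + 95x − 54) ÷ lead(D) = 7x⁴ ÷ −x² = −7x². Subtract (−7x²)·D = 7x⁴ + 63x³ − 35x². Remainder: −2x³ − 9x² + 95x − 54.
Step 3: lead(−2x³ − 9x² + 95x − 54) ÷ lead(D) = −2x³ ÷ −x² = 2x. Subtract (2x)·D = −2x³ − 18x² + 10x. Remainder: 9x² + 85x − 54.
Step 4: lead(9x² + 85x − 54) ÷ lead(D) = 9x² ÷ −x² = −9. Subtract (−9)·D = 9x² + 81x − 45. Remainder: 4x − 9.

R = [4, -9]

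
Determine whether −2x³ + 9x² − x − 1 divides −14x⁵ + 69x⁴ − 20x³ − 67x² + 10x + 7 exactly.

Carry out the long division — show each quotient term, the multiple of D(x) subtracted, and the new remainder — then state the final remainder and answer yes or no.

R(x) = 0, so D(x) is a factor of P(x). yes

Step 1: lead(−14x⁵ + 69x⁴ − 20x³ − 67x² + 10x + 7) ÷ lead(D) = −14x⁵ ÷ −2x³ = 7x². Subtract (7x²)·D = −14x⁵ + 63x⁴ − 7x³ − 7x². Remainder: 6x⁴ − 13x³ − 60x² + 10x + 7.
Step 2: lead(6x⁴ − 13x³ − 60x² + 10x + 7) ÷ lead(D) = 6x⁴ ÷ −2x³ = −3x. Subtract (−3x)·D = 6x⁴ − 27x³ + 3x² + 3x. Remainder: 14x³ − 63x² + 7x + 7.
Step 3: lead(14x³ − 63x² + 7x + 7) ÷ lead(D) = 14x³ ÷ −2x³ = −7. Subtract (−7)·D = 14x³ − 63x² + 7x + 7. Remainder: 0.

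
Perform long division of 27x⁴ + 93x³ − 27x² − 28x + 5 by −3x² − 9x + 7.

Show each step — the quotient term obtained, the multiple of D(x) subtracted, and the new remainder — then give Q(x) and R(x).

Q(x) = −9x² − 4x; R(x) = 5

Step 1: lead(27x⁴ + 93x³ − 27x² − 28x + 5) ÷ lead(D) = 27x⁴ ÷ −3x² = −9x². Subtract (−9x²)·D = 27x⁴ + 81x³ − 63x². Remainder: 12x³ + 36x² − 28x + 5.
Step 2: lead(12x³ + 36x² − 28x + 5) ÷ lead(D) = 12x³ ÷ −3x² = −4x. Subtract (−4x)·D = 12x³ + 36x² − 28x. Remainder: 5.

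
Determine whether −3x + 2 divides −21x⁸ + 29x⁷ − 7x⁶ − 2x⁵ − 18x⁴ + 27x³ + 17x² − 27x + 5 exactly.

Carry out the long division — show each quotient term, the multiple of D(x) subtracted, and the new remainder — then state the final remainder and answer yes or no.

R(x) = −1, so D(x) is not a factor of P(x). no

Step 1: lead(−21x⁸ + 29x⁷ − 7x⁶ − 2x⁵ − 18x⁴ + 27x³ + 17x² − 27x + 5) ÷ lead(D) = −21x⁸ ÷ −3x = 7x⁷. Subtract (7x⁷)·D = −21x⁸ + 14x⁷. Remainder: 15x⁷ − 7x⁶ − 2x⁵ − 18x⁴ + 27x³ + 17x² − 27x + 5.
Step 2: lead(15x⁷ − 7x⁶ − 2x⁵ − 18x⁴ + 27x³ + 17x² − 27x + 5) ÷ lead(D) = 15x⁷ ÷ −3x = −5x⁶. Subtract (−5x⁶)·D = 15x⁷ − 10x⁶. Remainder: 3x⁶ − 2x⁵ − 18x⁴ + 27x³ + 17x² − 27x + 5.
Step 3: lead(3x⁶ − 2x⁵ − 18x⁴ + 27x³ + 17x² − 27x + 5) ÷ lead(D) = 3x⁶ ÷ −3x = −x⁵. Subtract (−x⁵)·D = 3x⁶ − 2x⁵. Remainder: −18x⁴ + 27x³ + 17x² − 27x + 5.
Step 4: lead(−18x⁴ + 27x³ + 17x² − 27x + 5) ÷ lead(D) = −18x⁴ ÷ −3x = 6x³. Subtract (6x³)·D = −18x⁴ + 12x³. Remainder: 15x³ + 17x² − 27x + 5.
Step 5: lead(15x³ + 17x² − 27x + 5) ÷ lead(D) = 15x³ ÷ −3x = −5x². Subtract (−5x²)·D = 15x³ − 10x². Remainder: 27x² − 27x + 5.
Step 6: lead(27x² − 27x + 5) ÷ lead(D) = 27x² ÷ −3x = −9x. Subtract (−9x)·D = 27x² − 18x. Remainder: −9x + 5.
Step 7: lead(−9x + 5) ÷ lead(D) = −9x ÷ −3x = 3. Subtract (3)·D = −9x + 6. Remainder: −1.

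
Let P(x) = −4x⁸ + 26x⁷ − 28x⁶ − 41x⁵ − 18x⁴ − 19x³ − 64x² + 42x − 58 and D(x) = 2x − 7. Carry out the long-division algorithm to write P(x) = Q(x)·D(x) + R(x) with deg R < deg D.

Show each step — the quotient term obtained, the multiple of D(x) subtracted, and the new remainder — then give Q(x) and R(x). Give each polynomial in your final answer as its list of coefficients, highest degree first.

Q = [-2, 6, 7, 4, 5, 8, -4, 7]; R = [-9]

Step 1: lead(−4x⁸ + 26x⁷ − 28x⁶ − 41x⁵ − 18x⁴ − 19x³ − 64x² + 42x − 58) ÷ lead(D) = −4x⁸ ÷ 2x = −2x⁷. Subtract (−2x⁷)·D = −4x⁸ + 14x⁷. Remainder: 12x⁷ − 28x⁶ − 41x⁵ − 18x⁴ − 19x³ − 64x² + 42x − 58.
Step 2: lead(12x⁷ − 28x⁶ − 41x⁵ − 18x⁴ − 19x³ − 64x² + 42x − 58) ÷ lead(D) = 12x⁷ ÷ 2x = 6x⁶. Subtract (6x⁶)·D = 12x⁷ − 42x⁶. Remainder: 14x⁶ − 41x⁵ − 18x⁴ − 19x³ − 64x² + 42x − 58.
Step 3: lead(14x⁶ − 41x⁵ − 18x⁴ − 19x³ − 64x² + 42x − 58) ÷ lead(D) = 14x⁶ ÷ 2x = 7x⁵. Subtract (7x⁵)·D = 14x⁶ − 49x⁵. Remainder: 8x⁵ − 18x⁴ − 19x³ − 64x² + 42x − 58.
Step 4: lead(8x⁵ − 18x⁴ − 19x³ − 64x² + 42x − 58) ÷ lead(D) = 8x⁵ ÷ 2x = 4x⁴. Subtract (4x⁴)·D = 8x⁵ − 28x⁴. Remainder: 10x⁴ − 19x³ − 64x² + 42x − 58.
Step 5: lead(10x⁴ − 19x³ − 64x² + 42x − 58) ÷ lead(D) = 10x⁴ ÷ 2x = 5x³. Subtract (5x³)·D = 10x⁴ − 35x³. Remainder: 16x³ − 64x² + 42x − 58.
Step 6: lead(16x³ − 64x² + 42x − 58) ÷ lead(D) = 16x³ ÷ 2x = 8x². Subtract (8x²)·D = 16x³ − 56x². Remainder: −8x² + 42x − 58.
Step 7: lead(−8x² + 42x − 58) ÷ lead(D) = −8x² ÷ 2x = −4x. Subtract (−4x)·D = −8x² + 28x. Remainder: 14x − 58.
Step 8: lead(14x − 58) ÷ lead(D) = 14x ÷ 2x = 7. Subtract (7)·D = 14x − 49. Remainder: −9.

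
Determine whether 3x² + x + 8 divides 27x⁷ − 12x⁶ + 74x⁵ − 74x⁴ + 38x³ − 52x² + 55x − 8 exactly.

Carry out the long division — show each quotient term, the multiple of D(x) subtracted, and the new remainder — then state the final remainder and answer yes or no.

Step 1: lead(27x⁷ − 12x⁶ + 74x⁵ − 74x⁴ + 38x³ − 52x² + 55x − 8) ÷ lead(D) = 27x⁷ ÷ 3x² = 9x⁵. Subtract (9x⁵)·D = 27x⁷ + 9x⁶ + 72x⁵. Remainder: −21x⁶ + 2x⁵ − 74x⁴ + 38x³ − 52x² + 55x − 8.
Step 2: lead(−21x⁶ + 2x⁵ − 74x⁴ + 38x³ − 52x² + 55x − 8) ÷ lead(D) = −21x⁶ ÷ 3x² = −7x⁴. Subtract (−7x⁴)·D = −21x⁶ − 7x⁵ − 56x⁴. Remainder: 9x⁵ − 18x⁴ + 38x³ − 52x² + 55x − 8.
Step 3: lead(9x⁵ − 18x⁴ + 38x³ − 52x² + 55x − 8) ÷ lead(D) = 9x⁵ ÷ 3x² = 3x³. Subtract (3x³)·D = 9x⁵ + 3x⁴ + 24x³. Remainder: −21x⁴ + 14x³ − 52x² + 55x − 8.
Step 4: lead(−21x⁴ + 14x³ − 52x² + 55x − 8) ÷ lead(D) = −21x⁴ ÷ 3x² = −7x². Subtract (−7x²)·D = −21x⁴ − 7x³ − 56x². Remainder: 21x³ + 4x² + 55x − 8.
Step 5: lead(21x³ + 4x² + 55x − 8) ÷ lead(D) = 21x³ ÷ 3x² = 7x. Subtract (7x)·D = 21x³ + 7x² + 56x. Remainder: −3x² − x − 8.
Step 6: lead(−3x² − x − 8) ÷ lead(D) = −3x² ÷ 3x² = −1. Subtract (−1)·D = −3x² − x − 8. Remainder: 0.

R(x) = 0, so D(x) is a factor of P(x). yes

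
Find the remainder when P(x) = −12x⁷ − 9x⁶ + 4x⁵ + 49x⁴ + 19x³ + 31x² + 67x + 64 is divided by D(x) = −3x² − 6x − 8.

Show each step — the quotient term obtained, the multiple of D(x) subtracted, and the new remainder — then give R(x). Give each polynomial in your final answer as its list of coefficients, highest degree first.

Step 1: lead(−12x⁷ − 9x⁶ + 4x⁵ + 49x⁴ + 19x³ + 31x² + 67x + 64) ÷ lead(D) = −12x⁷ ÷ −3x² = 4x⁵. Subtract (4x⁵)·D = −12x⁷ − 24x⁶ − 32x⁵. Remainder: 15x⁶ + 36x⁵ + 49x⁴ + 19x³ + 31x² + 67x + 64.
Step 2: lead(15x⁶ + 36x⁵ + 49x⁴ + 19x³ + 31x² + 67x + 64) ÷ lead(D) = 15x⁶ ÷ −3x² = −5x⁴. Subtract (−5x⁴)·D = 15x⁶ + 30x⁵ + 40x⁴. Remainder: 6x⁵ + 9x⁴ + 19x³ + 31x² + 67x + 64.
Step 3: lead(6x⁵ + 9x⁴ + 19x³ + 31x² + 67x + 64) ÷ lead(D) = 6x⁵ ÷ −3x² = −2x³. Subtract (−2x³)·D = 6x⁵ + 12x⁴ + 16x³. Remainder: −3x⁴ + 3x³ + 31x² + 67x + 64.
Step 4: lead(−3x⁴ + 3x³ + 31x² + 67x + 64) ÷ lead(D) = −3x⁴ ÷ −3x² = x². Subtract (x²)·D = −3x⁴ − 6x³ − 8x². Remainder: 9x³ + 39x² + 67x + 64.
Step 5: lead(9x³ + 39x² + 67x + 64) ÷ lead(D) = 9x³ ÷ −3x² = −3x. Subtract (−3x)·D = 9x³ + 18x² + 24x. Remainder: 21x² + 43x + 64.
Step 6: lead(21x² + 43x + 64) ÷ lead(D) = 21x² ÷ −3x² = −7. Subtract (−7)·D = 21x² + 42x + 56. Remainder: x + 8.

R = [1, 8]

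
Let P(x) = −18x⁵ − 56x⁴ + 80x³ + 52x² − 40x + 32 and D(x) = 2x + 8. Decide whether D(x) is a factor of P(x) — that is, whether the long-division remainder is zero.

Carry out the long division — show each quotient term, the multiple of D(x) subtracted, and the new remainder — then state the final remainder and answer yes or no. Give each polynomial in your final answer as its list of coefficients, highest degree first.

R = [0], so D(x) is a factor of P(x). yes

Step 1: lead(−18x⁵ − 56x⁴ + 80x³ + 52x² − 40x + 32) ÷ lead(D) = −18x⁵ ÷ 2x = −9x⁴. Subtract (−9x⁴)·D = −18x⁵ − 72x⁴. Remainder: 16x⁴ + 80x³ + 52x² − 40x + 32.
Step 2: lead(16x⁴ + 80x³ + 52x² − 40x + 32) ÷ lead(D) = 16x⁴ ÷ 2x = 8x³. Subtract (8x³)·D = 16x⁴ + 64x³. Remainder: 16x³ + 52x² − 40x + 32.
Step 3: lead(16x³ + 52x² − 40x + 32) ÷ lead(D) = 16x³ ÷ 2x = 8x². Subtract (8x²)·D = 16x³ + 64x². Remainder: −12x² − 40x + 32.
Step 4: lead(−12x² − 40x + 32) ÷ lead(D) = −12x² ÷ 2x = −6x. Subtract (−6x)·D = −12x² − 48x. Remainder: 8x + 32.
Step 5: lead(8x + 32) ÷ lead(D) = 8x ÷ 2x = 4. Subtract (4)·D = 8x + 32. Remainder: 0.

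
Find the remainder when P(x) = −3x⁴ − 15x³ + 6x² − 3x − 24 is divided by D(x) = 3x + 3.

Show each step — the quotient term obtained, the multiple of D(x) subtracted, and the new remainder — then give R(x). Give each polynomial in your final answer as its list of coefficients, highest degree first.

Step 1: lead(−3x⁴ − 15x³ + 6x² − 3x − 24) ÷ lead(D) = −3x⁴ ÷ 3x = −x³. Subtract (−x³)·D = −3x⁴ − 3x³. Remainder: −12x³ + 6x² − 3x − 24.
Step 2: lead(−12x³ + 6x² − 3x − 24) ÷ lead(D) = −12x³ ÷ 3x = −4x². Subtract (−4x²)·D = −12x³ − 12x². Remainder: 18x² − 3x − 24.
Step 3: lead(18x² − 3x − 24) ÷ lead(D) = 18x² ÷ 3x = 6x. Subtract (6x)·D = 18x² + 18x. Remainder: −21x − 24.
Step 4: lead(−21x − 24) ÷ lead(D) = −21x ÷ 3x = −7. Subtract (−7)·D = −21x − 21. Remainder: −3.

R = [-3]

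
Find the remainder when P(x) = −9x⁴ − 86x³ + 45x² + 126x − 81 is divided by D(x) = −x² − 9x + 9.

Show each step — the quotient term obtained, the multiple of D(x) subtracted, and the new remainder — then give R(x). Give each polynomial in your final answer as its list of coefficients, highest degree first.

Step 1: lead(−9x⁴ − 86x³ + 45x² + 126x − 81) ÷ lead(D) = −9x⁴ ÷ −x² = 9x². Subtract (9x²)·D = −9x⁴ − 81x³ + 81x². Remainder: −5x³ − 36x² + 126x − 81.
Step 2: lead(−5x³ − 36x² + 126x − 81) ÷ lead(D) = −5x³ ÷ −x² = 5x. Subtract (5x)·D = −5x³ − 45x² + 45x. Remainder: 9x² + 81x − 81.
Step 3: lead(9x² + 81x − 81) ÷ lead(D) = 9x² ÷ −x² = −9. Subtract (−9)·D = 9x² + 81x − 81. Remainder: 0.

R = [0]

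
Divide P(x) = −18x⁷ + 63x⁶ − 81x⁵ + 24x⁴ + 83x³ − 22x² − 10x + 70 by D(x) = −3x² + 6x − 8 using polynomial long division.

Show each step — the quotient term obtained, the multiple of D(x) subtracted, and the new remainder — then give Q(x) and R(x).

Step 1: lead(−18x⁷ + 63x⁶ − 81x⁵ + 24x⁴ + 83x³ − 22x² − 10x + 70) ÷ lead(D) = −18x⁷ ÷ −3x² = 6x⁵. Subtract (6x⁵)·D = −18x⁷ + 36x⁶ − 48x⁵. Remainder: 27x⁶ − 33x⁵ + 24x⁴ + 83x³ − 22x² − 10x + 70.
Step 2: lead(27x⁶ − 33x⁵ + 24x⁴ + 83x³ − 22x² − 10x + 70) ÷ lead(D) = 27x⁶ ÷ −3x² = −9x⁴. Subtract (−9x⁴)·D = 27x⁶ − 54x⁵ + 72x⁴. Remainder: 21x⁵ − 48x⁴ + 83x³ − 22x² − 10x + 70.
Step 3: lead(21x⁵ − 48x⁴ + 83x³ − 22x² − 10x + 70) ÷ lead(D) = 21x⁵ ÷ −3x² = −7x³. Subtract (−7x³)·D = 21x⁵ − 42x⁴ + 56x³. Remainder: −6x⁴ + 27x³ − 22x² − 10x + 70.
Step 4: lead(−6x⁴ + 27x³ − 22x² − 10x + 70) ÷ lead(D) = −6x⁴ ÷ −3x² = 2x². Subtract (2x²)·D = −6x⁴ + 12x³ − 16x². Remainder: 15x³ − 6x² − 10x + 70.
Step 5: lead(15x³ − 6x² − 10x + 70) ÷ lead(D) = 15x³ ÷ −3x² = −5x. Subtract (−5x)·D = 15x³ − 30x² + 40x. Remainder: 24x² − 50x + 70.
Step 6: lead(24x² − 50x + 70) ÷ lead(D) = 24x² ÷ −3x² = −8. Subtract (−8)·D = 24x² − 48x + 64. Remainder: −2x + 6.

Q(x) = 6x⁵ − 9x⁴ − 7x³ + 2x² − 5x − 8; R(x) = −2x + 6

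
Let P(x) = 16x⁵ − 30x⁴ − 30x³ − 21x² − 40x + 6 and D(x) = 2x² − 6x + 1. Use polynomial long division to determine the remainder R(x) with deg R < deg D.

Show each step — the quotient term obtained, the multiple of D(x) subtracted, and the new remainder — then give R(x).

Step 1: lead(16x⁵ − 30x⁴ − 30x³ − 21x² − 40x + 6) ÷ lead(D) = 16x⁵ ÷ 2x² = 8x³. Subtract (8x³)·D = 16x⁵ − 48x⁴ + 8x³. Remainder: 18x⁴ − 38x³ − 21x² − 40x + 6.
Step 2: lead(18x⁴ − 38x³ − 21x² − 40x + 6) ÷ lead(D) = 18x⁴ ÷ 2x² = 9x². Subtract (9x²)·D = 18x⁴ − 54x³ + 9x². Remainder: 16x³ − 30x² − 40x + 6.
Step 3: lead(16x³ − 30x² − 40x + 6) ÷ lead(D) = 16x³ ÷ 2x² = 8x. Subtract (8x)·D = 16x³ − 48x² + 8x. Remainder: 18x² − 48x + 6.
Step 4: lead(18x² − 48x + 6) ÷ lead(D) = 18x² ÷ 2x² = 9. Subtract (9)·D = 18x² − 54x + 9. Remainder: 6x − 3.

R(x) = 6x − 3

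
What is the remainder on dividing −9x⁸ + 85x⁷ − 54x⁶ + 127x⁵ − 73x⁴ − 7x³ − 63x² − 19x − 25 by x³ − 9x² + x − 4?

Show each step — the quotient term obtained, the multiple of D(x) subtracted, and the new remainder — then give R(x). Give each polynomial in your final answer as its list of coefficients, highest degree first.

R = [-5]

Step 1: lead(−9x⁸ + 85x⁷ − 54x⁶ + 127x⁵ − 73x⁴ − 7x³ − 63x² − 19x − 25) ÷ lead(D) = −9x⁸ ÷ x³ = −9x⁵. Subtract (−9x⁵)·D = −9x⁸ + 81x⁷ − 9x⁶ + 36x⁵. Remainder: 4x⁷ − 45x⁶ + 91x⁵ − 73x⁴ − 7x³ − 63x² − 19x − 25.
Step 2: lead(4x⁷ − 45x⁶ + 91x⁵ − 73x⁴ − 7x³ − 63x² − 19x − 25) ÷ lead(D) = 4x⁷ ÷ x³ = 4x⁴. Subtract (4x⁴)·D = 4x⁷ − 36x⁶ + 4x⁵ − 16x⁴. Remainder: −9x⁶ + 87x⁵ − 57x⁴ − 7x³ − 63x² − 19x − 25.
Step 3: lead(−9x⁶ + 87x⁵ − 57x⁴ − 7x³ − 63x² − 19x − 25) ÷ lead(D) = −9x⁶ ÷ x³ = −9x³. Subtract (−9x³)·D = −9x⁶ + 81x⁵ − 9x⁴ + 36x³. Remainder: 6x⁵ − 48x⁴ − 43x³ − 63x² − 19x − 25.
Step 4: lead(6x⁵ − 48x⁴ − 43x³ − 63x² − 19x − 25) ÷ lead(D) = 6x⁵ ÷ x³ = 6x². Subtract (6x²)·D = 6x⁵ − 54x⁴ + 6x³ − 24x². Remainder: 6x⁴ − 49x³ − 39x² − 19x − 25.
Step 5: lead(6x⁴ − 49x³ − 39x² − 19x − 25) ÷ lead(D) = 6x⁴ ÷ x³ = 6x. Subtract (6x)·D = 6x⁴ − 54x³ + 6x² − 24x. Remainder: 5x³ − 45x² + 5x − 25.
Step 6: lead(5x³ − 45x² + 5x − 25) ÷ lead(D) = 5x³ ÷ x³ = 5. Subtract (5)·D = 5x³ − 45x² + 5x − 20. Remainder: −5.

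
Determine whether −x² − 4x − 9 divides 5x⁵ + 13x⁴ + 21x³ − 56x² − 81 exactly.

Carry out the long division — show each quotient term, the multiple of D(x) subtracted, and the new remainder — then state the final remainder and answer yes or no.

Step 1: lead(5x⁵ + 13x⁴ + 21x³ − 56x² − 81) ÷ lead(D) = 5x⁵ ÷ −x² = −5x³. Subtract (−5x³)·D = 5x⁵ + 20x⁴ + 45x³. Remainder: −7x⁴ − 24x³ − 56x² − 81.
Step 2: lead(−7x⁴ − 24x³ − 56x² − 81) ÷ lead(D) = −7x⁴ ÷ −x² = 7x². Subtract (7x²)·D = −7x⁴ − 28x³ − 63x². Remainder: 4x³ + 7x² − 81.
Step 3: lead(4x³ + 7x² − 81) ÷ lead(D) = 4x³ ÷ −x² = −4x. Subtract (−4x)·D = 4x³ + 16x² + 36x. Remainder: −9x² − 36x − 81.
Step 4: lead(−9x² − 36x − 81) ÷ lead(D) = −9x² ÷ −x² = 9. Subtract (9)·D = −9x² − 36x − 81. Remainder: 0.

R(x) = 0, so D(x) is a factor of P(x). yes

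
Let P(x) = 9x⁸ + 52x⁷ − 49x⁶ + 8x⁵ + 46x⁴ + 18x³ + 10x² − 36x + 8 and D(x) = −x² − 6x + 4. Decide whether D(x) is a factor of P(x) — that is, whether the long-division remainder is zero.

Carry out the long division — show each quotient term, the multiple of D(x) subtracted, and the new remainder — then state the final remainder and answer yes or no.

Step 1: lead(9x⁸ + 52x⁷ − 49x⁶ + 8x⁵ + 46x⁴ + 18x³ + 10x² − 36x + 8) ÷ lead(D) = 9x⁸ ÷ −x² = −9x⁶. Subtract (−9x⁶)·D = 9x⁸ + 54x⁷ − 36x⁶. Remainder: −2x⁷ − 13x⁶ + 8x⁵ + 46x⁴ + 18x³ + 10x² − 36x + 8.
Step 2: lead(−2x⁷ − 13x⁶ + 8x⁵ + 46x⁴ + 18x³ + 10x² − 36x + 8) ÷ lead(D) = −2x⁷ ÷ −x² = 2x⁵. Subtract (2x⁵)·D = −2x⁷ − 12x⁶ + 8x⁵. Remainder: −x⁶ + 46x⁴ + 18x³ + 10x² − 36x + 8.
Step 3: lead(−x⁶ + 46x⁴ + 18x³ + 10x² − 36x + 8) ÷ lead(D) = −x⁶ ÷ −x² = x⁴. Subtract (x⁴)·D = −x⁶ − 6x⁵ + 4x⁴. Remainder: 6x⁵ + 42x⁴ + 18x³ + 10x² − 36x + 8.
Step 4: lead(6x⁵ + 42x⁴ + 18x³ + 10x² − 36x + 8) ÷ lead(D) = 6x⁵ ÷ −x² = −6x³. Subtract (−6x³)·D = 6x⁵ + 36x⁴ − 24x³. Remainder: 6x⁴ + 42x³ + 10x² − 36x + 8.
Step 5: lead(6x⁴ + 42x³ + 10x² − 36x + 8) ÷ lead(D) = 6x⁴ ÷ −x² = −6x². Subtract (−6x²)·D = 6x⁴ + 36x³ − 24x². Remainder: 6x³ + 34x² − 36x + 8.
Step 6: lead(6x³ + 34x² − 36x + 8) ÷ lead(D) = 6x³ ÷ −x² = −6x. Subtract (−6x)·D = 6x³ + 36x² − 24x. Remainder: −2x² − 12x + 8.
Step 7: lead(−2x² − 12x + 8) ÷ lead(D) = −2x² ÷ −x² = 2. Subtract (2)·D = −2x² − 12x + 8. Remainder: 0.

R(x) = 0, so D(x) is a factor of P(x). yes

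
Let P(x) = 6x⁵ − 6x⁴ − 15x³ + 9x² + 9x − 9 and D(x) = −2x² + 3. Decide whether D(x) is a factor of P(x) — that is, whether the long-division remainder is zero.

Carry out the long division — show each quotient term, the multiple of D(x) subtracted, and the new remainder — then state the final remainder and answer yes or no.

R(x) = −9, so D(x) is not a factor of P(x). no

Step 1: lead(6x⁵ − 6x⁴ − 15x³ + 9x² + 9x − 9) ÷ lead(D) = 6x⁵ ÷ −2x² = −3x³. Subtract (−3x³)·D = 6x⁵ − 9x³. Remainder: −6x⁴ − 6x³ + 9x² + 9x − 9.
Step 2: lead(−6x⁴ − 6x³ + 9x² + 9x − 9) ÷ lead(D) = −6x⁴ ÷ −2x² = 3x². Subtract (3x²)·D = −6x⁴ + 9x². Remainder: −6x³ + 9x − 9.
Step 3: lead(−6x³ + 9x − 9) ÷ lead(D) = −6x³ ÷ −2x² = 3x. Subtract (3x)·D = −6x³ + 9x. Remainder: −9.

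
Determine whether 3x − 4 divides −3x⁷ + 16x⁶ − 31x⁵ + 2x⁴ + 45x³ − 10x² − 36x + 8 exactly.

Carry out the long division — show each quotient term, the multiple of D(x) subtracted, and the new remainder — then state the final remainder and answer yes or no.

Step 1: lead(−3x⁷ + 16x⁶ − 31x⁵ + 2x⁴ + 45x³ − 10x² − 36x + 8) ÷ lead(D) = −3x⁷ ÷ 3x = −x⁶. Subtract (−x⁶)·D = −3x⁷ + 4x⁶. Remainder: 12x⁶ − 31x⁵ + 2x⁴ + 45x³ − 10x² − 36x + 8.
Step 2: lead(12x⁶ − 31x⁵ + 2x⁴ + 45x³ − 10x² − 36x + 8) ÷ lead(D) = 12x⁶ ÷ 3x = 4x⁵. Subtract (4x⁵)·D = 12x⁶ − 16x⁵. Remainder: −15x⁵ + 2x⁴ + 45x³ − 10x² − 36x + 8.
Step 3: lead(−15x⁵ + 2x⁴ + 45x³ − 10x² − 36x + 8) ÷ lead(D) = −15x⁵ ÷ 3x = −5x⁴. Subtract (−5x⁴)·D = −15x⁵ + 20x⁴. Remainder: −18x⁴ + 45x³ − 10x² − 36x + 8.
Step 4: lead(−18x⁴ + 45x³ − 10x² − 36x + 8) ÷ lead(D) = −18x⁴ ÷ 3x = −6x³. Subtract (−6x³)·D = −18x⁴ + 24x³. Remainder: 21x³ − 10x² − 36x + 8.
Step 5: lead(21x³ − 10x² − 36x + 8) ÷ lead(D) = 21x³ ÷ 3x = 7x². Subtract (7x²)·D = 21x³ − 28x². Remainder: 18x² − 36x + 8.
Step 6: lead(18x² − 36x + 8) ÷ lead(D) = 18x² ÷ 3x = 6x. Subtract (6x)·D = 18x² − 24x. Remainder: −12x + 8.
Step 7: lead(−12x + 8) ÷ lead(D) = −12x ÷ 3x = −4. Subtract (−4)·D = −12x + 16. Remainder: −8.

R(x) = −8, so D(x) is not a factor of P(x). no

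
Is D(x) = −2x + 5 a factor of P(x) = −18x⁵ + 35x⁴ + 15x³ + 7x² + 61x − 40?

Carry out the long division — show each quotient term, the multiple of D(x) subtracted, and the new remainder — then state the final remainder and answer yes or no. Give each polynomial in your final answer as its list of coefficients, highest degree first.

R = [0], so D(x) is a factor of P(x). yes

Step 1: lead(−18x⁵ + 35x⁴ + 15x³ + 7x² + 61x − 40) ÷ lead(D) = −18x⁵ ÷ −2x = 9x⁴. Subtract (9x⁴)·D = −18x⁵ + 45x⁴. Remainder: −10x⁴ + 15x³ + 7x² + 61x − 40.
Step 2: lead(−10x⁴ + 15x³ + 7x² + 61x − 40) ÷ lead(D) = −10x⁴ ÷ −2x = 5x³. Subtract (5x³)·D = −10x⁴ + 25x³. Remainder: −10x³ + 7x² + 61x − 40.
Step 3: lead(−10x³ + 7x² + 61x − 40) ÷ lead(D) = −10x³ ÷ −2x = 5x². Subtract (5x²)·D = −10x³ + 25x². Remainder: −18x² + 61x − 40.
Step 4: lead(−18x² + 61x − 40) ÷ lead(D) = −18x² ÷ −2x = 9x. Subtract (9x)·D = −18x² + 45x. Remainder: 16x − 40.
Step 5: lead(16x − 40) ÷ lead(D) = 16x ÷ −2x = −8. Subtract (−8)·D = 16x − 40. Remainder: 0.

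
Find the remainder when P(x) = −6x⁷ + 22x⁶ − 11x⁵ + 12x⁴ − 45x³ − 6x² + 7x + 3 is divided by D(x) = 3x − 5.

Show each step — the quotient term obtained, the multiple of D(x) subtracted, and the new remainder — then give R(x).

R(x) = −2

Step 1: lead(−6x⁷ + 22x⁶ − 11x⁵ + 12x⁴ − 45x³ − 6x² + 7x + 3) ÷ lead(D) = −6x⁷ ÷ 3x = −2x⁶. Subtract (−2x⁶)·D = −6x⁷ + 10x⁶. Remainder: 12x⁶ − 11x⁵ + 12x⁴ − 45x³ − 6x² + 7x + 3.
Step 2: lead(12x⁶ − 11x⁵ + 12x⁴ − 45x³ − 6x² + 7x + 3) ÷ lead(D) = 12x⁶ ÷ 3x = 4x⁵. Subtract (4x⁵)·D = 12x⁶ − 20x⁵. Remainder: 9x⁵ + 12x⁴ − 45x³ − 6x² + 7x + 3.
Step 3: lead(9x⁵ + 12x⁴ − 45x³ − 6x² + 7x + 3) ÷ lead(D) = 9x⁵ ÷ 3x = 3x⁴. Subtract (3x⁴)·D = 9x⁵ − 15x⁴. Remainder: 27x⁴ − 45x³ − 6x² + 7x + 3.
Step 4: lead(27x⁴ − 45x³ − 6x² + 7x + 3) ÷ lead(D) = 27x⁴ ÷ 3x = 9x³. Subtract (9x³)·D = 27x⁴ − 45x³. Remainder: −6x² + 7x + 3.
Step 5: lead(−6x² + 7x + 3) ÷ lead(D) = −6x² ÷ 3x = −2x. Subtract (−2x)·D = −6x² + 10x. Remainder: −3x + 3.
Step 6: lead(−3x + 3) ÷ lead(D) = −3x ÷ 3x = −1. Subtract (−1)·D = −3x + 5. Remainder: −2.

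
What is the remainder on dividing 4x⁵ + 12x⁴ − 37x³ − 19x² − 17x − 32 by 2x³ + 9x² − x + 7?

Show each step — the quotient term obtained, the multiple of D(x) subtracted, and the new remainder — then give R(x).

Step 1: lead(4x⁵ + 12x⁴ − 37x³ − 19x² − 17x − 32) ÷ lead(D) = 4x⁵ ÷ 2x³ = 2x². Subtract (2x²)·D = 4x⁵ + 18x⁴ − 2x³ + 14x². Remainder: −6x⁴ − 35x³ − 33x² − 17x − 32.
Step 2: lead(−6x⁴ − 35x³ − 33x² − 17x − 32) ÷ lead(D) = −6x⁴ ÷ 2x³ = −3x. Subtract (−3x)·D = −6x⁴ − 27x³ + 3x² − 21x. Remainder: −8x³ − 36x² + 4x − 32.
Step 3: lead(−8x³ − 36x² + 4x − 32) ÷ lead(D) = −8x³ ÷ 2x³ = −4. Subtract (−4)·D = −8x³ − 36x² + 4x − 28. Remainder: −4.

R(x) = −4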